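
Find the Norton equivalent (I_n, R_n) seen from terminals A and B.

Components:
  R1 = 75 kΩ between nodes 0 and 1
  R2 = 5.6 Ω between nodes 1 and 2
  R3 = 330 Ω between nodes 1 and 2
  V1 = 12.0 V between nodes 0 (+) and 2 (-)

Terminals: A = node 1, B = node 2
Find the Thévenin equivalent first; then I_n = V_th/R_th and R_n = R_th.
Step 1 — V_th is the open-circuit voltage V_A - V_B (nothing connected across the terminals).
Nodal analysis, taking node 2 as the 0 V reference.
Source V1 fixes V_0 = 12 V.
KCL at each unknown node (sum of currents leaving = 0; resistances in Ω):
  Node 1: (V_1 - 12)/75000 + (V_1 - 0)/5.6 + (V_1 - 0)/330 = 0
Collecting terms: 0.1816 × V_1 = 0.00016  =>  V_1 = 0.000881 V
V_th = V_1 - V_2 = 0.000881 - 0 = 0.000881 V
Step 2 — R_th: zero the source — replace V1 by a short circuit (node 2 merges into node 0) — and find the resistance seen between A (node 1) and B (node 0).
Reduce the network between node 1 (A) and node 0 (B) by series/parallel combination:
  Rp1 = R1 ‖ R2 ‖ R3 (parallel, all between nodes 0 and 1) = 1/(1/75000 + 1/5.6 + 1/330) = 5.506 Ω
R_th = 5.506 Ω
I_n = V_th/R_th = 0.000881/5.506 = 0.00016 A, and R_n = R_th = 5.506 Ω

Final answer: I_n = 0.00016 A, R_n = 5.506 Ω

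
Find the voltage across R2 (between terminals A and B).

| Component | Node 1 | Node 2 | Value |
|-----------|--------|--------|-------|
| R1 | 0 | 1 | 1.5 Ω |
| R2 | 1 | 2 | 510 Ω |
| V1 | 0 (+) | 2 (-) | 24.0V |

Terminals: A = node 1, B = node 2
R1 and R2 are in series across V1 (node 0 → node 1 → node 2), and the output A–B is taken across R2, so this is a voltage divider.
Series current: I = V1/(R1 + R2) = 24/(1.5 + 510) = 24/511.5 = 0.04692 A
V_R2 = I × R2 = V1 × R2/(R1 + R2) = 24 × 510/511.5 = 23.93 V

Final answer: 23.93 V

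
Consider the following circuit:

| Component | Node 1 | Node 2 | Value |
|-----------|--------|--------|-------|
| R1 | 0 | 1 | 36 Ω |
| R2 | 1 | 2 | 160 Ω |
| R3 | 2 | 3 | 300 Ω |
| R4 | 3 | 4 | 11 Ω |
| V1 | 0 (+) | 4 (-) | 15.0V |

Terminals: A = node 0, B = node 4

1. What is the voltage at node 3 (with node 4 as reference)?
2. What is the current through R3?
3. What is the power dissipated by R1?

Nodal analysis, taking node 4 as the 0 V reference.
Source V1 fixes V_0 = 15 V.
KCL at each unknown node (sum of currents leaving = 0; resistances in Ω):
  Node 1: (V_1 - 15)/36 + (V_1 - V_2)/160 = 0
  Node 2: (V_2 - V_1)/160 + (V_2 - V_3)/300 = 0
  Node 3: (V_3 - V_2)/300 + (V_3 - 0)/11 = 0
Collecting terms (coefficients in siemens):
  0.03403·V_1 - 0.00625·V_2 = 0.4167
  0.009583·V_2 - 0.00625·V_1 - 0.003333·V_3 = 0
  0.09424·V_3 - 0.003333·V_2 = 0
Solving these 3 simultaneous equations (Gaussian elimination) gives:
  V_1 = 13.93 V, V_2 = 9.201 V, V_3 = 0.3254 V
Part 1:
  Read off the nodal solution: V_3 = 0.3254 V
Part 2:
  I_R3 = (V_2 - V_3)/R3 = (9.201 - 0.3254)/300 = 0.02959 A
  Magnitude: I_R3 = 0.02959 A
Part 3:
  I_R1 = (V_0 - V_1)/R1 = (15 - 13.93)/36 = 0.02959 A
  P_R1 = I_R1² × R1 = (0.02959)² × 36 = 0.03151 W

Final answers:
1. V_3 = 0.3254 V
2. I_R3 = 0.02959 A
3. P_R1 = 0.03151 W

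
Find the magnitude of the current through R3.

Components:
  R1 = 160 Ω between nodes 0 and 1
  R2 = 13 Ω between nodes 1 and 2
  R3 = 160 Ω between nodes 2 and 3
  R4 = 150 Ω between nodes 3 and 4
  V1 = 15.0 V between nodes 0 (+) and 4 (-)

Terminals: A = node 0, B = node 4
Nodal analysis, taking node 4 as the 0 V reference.
Source V1 fixes V_0 = 15 V.
KCL at each unknown node (sum of currents leaving = 0; resistances in Ω):
  Node 1: (V_1 - 15)/160 + (V_1 - V_2)/13 = 0
  Node 2: (V_2 - V_1)/13 + (V_2 - V_3)/160 = 0
  Node 3: (V_3 - V_2)/160 + (V_3 - 0)/150 = 0
Collecting terms (coefficients in siemens):
  0.08317·V_1 - 0.07692·V_2 = 0.09375
  0.08317·V_2 - 0.07692·V_1 - 0.00625·V_3 = 0
  0.01292·V_3 - 0.00625·V_2 = 0
Solving these 3 simultaneous equations (Gaussian elimination) gives:
  V_1 = 10.03 V, V_2 = 9.627 V, V_3 = 4.658 V
I_R3 = (V_2 - V_3)/R3 = (9.627 - 4.658)/160 = 0.03106 A
|I_R3| = 0.03106 A

Final answer: |I_R3| = 0.03106 A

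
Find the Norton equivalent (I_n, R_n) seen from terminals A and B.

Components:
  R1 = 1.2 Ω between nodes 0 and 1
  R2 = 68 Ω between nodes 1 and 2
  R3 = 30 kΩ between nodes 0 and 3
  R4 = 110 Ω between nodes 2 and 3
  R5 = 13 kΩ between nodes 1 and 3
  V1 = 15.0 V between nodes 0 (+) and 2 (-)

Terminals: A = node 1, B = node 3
Find the Thévenin equivalent first; then I_n = V_th/R_th and R_n = R_th.
Step 1 — V_th is the open-circuit voltage V_A - V_B (nothing connected across the terminals).
Nodal analysis, taking node 2 as the 0 V reference.
Source V1 fixes V_0 = 15 V.
KCL at each unknown node (sum of currents leaving = 0; resistances in Ω):
  Node 1: (V_1 - 15)/1.2 + (V_1 - 0)/68 + (V_1 - V_3)/13000 = 0
  Node 3: (V_3 - 15)/30000 + (V_3 - 0)/110 + (V_3 - V_1)/13000 = 0
Collecting terms (coefficients in siemens):
  0.8481·V_1 - 0.00007692·V_3 = 12.5
  0.009201·V_3 - 0.00007692·V_1 = 0.0005
Determinant D = (0.8481)(0.009201) - (-0.00007692)(-0.00007692) = 0.007804
V_1 = [(12.5)(0.009201) - (-0.00007692)(0.0005)]/D = 14.74 V
V_3 = [(0.8481)(0.0005) - (12.5)(-0.00007692)]/D = 0.1776 V
V_th = V_1 - V_3 = 14.74 - 0.1776 = 14.56 V
Step 2 — R_th: zero the source — replace V1 by a short circuit (node 2 merges into node 0) — and find the resistance seen between A (node 1) and B (node 3).
Reduce the network between node 1 (A) and node 3 (B) by series/parallel combination:
  Rp1 = R1 ‖ R2 (parallel, both between nodes 0 and 1) = 1/(1/1.2 + 1/68) = 1.179 Ω
  Rp2 = R3 ‖ R4 (parallel, both between nodes 0 and 3) = 1/(1/30000 + 1/110) = 109.6 Ω
  Rs1 = Rp1 + Rp2 (series, joined only at node 0) = 1.179 + 109.6 = 110.8 Ω
  Rp3 = R5 ‖ Rs1 (parallel, both between nodes 1 and 3) = 1/(1/13000 + 1/110.8) = 109.8 Ω
R_th = 109.8 Ω
I_n = V_th/R_th = 14.56/109.8 = 0.1326 A, and R_n = R_th = 109.8 Ω

Final answer: I_n = 0.1326 A, R_n = 109.8 Ω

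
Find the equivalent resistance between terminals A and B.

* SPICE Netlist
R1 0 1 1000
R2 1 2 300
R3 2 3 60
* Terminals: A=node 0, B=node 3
Reduce the network between node 0 (A) and node 3 (B) by series/parallel combination:
  Rs1 = R1 + R2 (series, joined only at node 1) = 1000 + 300 = 1300 Ω
  Rs2 = R3 + Rs1 (series, joined only at node 2) = 60 + 1300 = 1360 Ω
R_eq = 1.36 kΩ

Final answer: 1.36 kΩ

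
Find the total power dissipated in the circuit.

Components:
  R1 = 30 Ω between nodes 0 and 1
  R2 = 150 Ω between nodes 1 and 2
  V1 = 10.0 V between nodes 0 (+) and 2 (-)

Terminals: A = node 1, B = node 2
Nodal analysis, taking node 2 as the 0 V reference.
Source V1 fixes V_0 = 10 V.
KCL at each unknown node (sum of currents leaving = 0; resistances in Ω):
  Node 1: (V_1 - 10)/30 + (V_1 - 0)/150 = 0
Collecting terms: 0.04 × V_1 = 0.3333  =>  V_1 = 8.333 V
Power in each resistor, P = (ΔV)²/R:
  P_R1 = (10 - 8.333)²/30 = 0.09259 W
  P_R2 = (8.333 - 0)²/150 = 0.463 W
P_total = P_R1 + P_R2 = 0.5556 W

Final answer: 0.5556 W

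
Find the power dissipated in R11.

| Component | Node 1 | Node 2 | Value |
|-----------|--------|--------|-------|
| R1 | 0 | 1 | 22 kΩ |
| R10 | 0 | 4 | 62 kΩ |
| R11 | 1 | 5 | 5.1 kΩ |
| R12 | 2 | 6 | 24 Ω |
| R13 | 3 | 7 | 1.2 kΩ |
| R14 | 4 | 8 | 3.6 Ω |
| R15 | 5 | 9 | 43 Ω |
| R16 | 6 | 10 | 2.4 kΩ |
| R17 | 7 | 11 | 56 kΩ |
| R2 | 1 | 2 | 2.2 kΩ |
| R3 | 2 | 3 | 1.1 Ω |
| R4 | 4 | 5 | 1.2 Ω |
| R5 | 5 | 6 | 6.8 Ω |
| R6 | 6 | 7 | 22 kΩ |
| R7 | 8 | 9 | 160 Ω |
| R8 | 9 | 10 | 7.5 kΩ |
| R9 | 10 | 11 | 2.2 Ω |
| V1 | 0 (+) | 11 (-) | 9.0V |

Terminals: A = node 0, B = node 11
Nodal analysis, taking node 11 as the 0 V reference.
Source V1 fixes V_0 = 9 V.
KCL at each unknown node (sum of currents leaving = 0; resistances in Ω):
  Node 1: (V_1 - 9)/22000 + (V_1 - V_2)/2200 + (V_1 - V_5)/5100 = 0
  Node 2: (V_2 - V_1)/2200 + (V_2 - V_3)/1.1 + (V_2 - V_6)/24 = 0
  Node 3: (V_3 - V_2)/1.1 + (V_3 - V_7)/1200 = 0
  Node 4: (V_4 - V_5)/1.2 + (V_4 - 9)/62000 + (V_4 - V_8)/3.6 = 0
  Node 5: (V_5 - V_4)/1.2 + (V_5 - V_6)/6.8 + (V_5 - V_1)/5100 + (V_5 - V_9)/43 = 0
  Node 6: (V_6 - V_5)/6.8 + (V_6 - V_7)/22000 + (V_6 - V_2)/24 + (V_6 - V_10)/2400 = 0
  Node 7: (V_7 - V_6)/22000 + (V_7 - V_3)/1200 + (V_7 - 0)/56000 = 0
  Node 8: (V_8 - V_9)/160 + (V_8 - V_4)/3.6 = 0
  Node 9: (V_9 - V_8)/160 + (V_9 - V_10)/7500 + (V_9 - V_5)/43 = 0
  Node 10: (V_10 - V_9)/7500 + (V_10 - 0)/2.2 + (V_10 - V_6)/2400 = 0
Collecting terms (coefficients in siemens):
  0.0006961·V_1 - 0.0004545·V_2 - 0.0001961·V_5 = 0.0004091
  0.9512·V_2 - 0.0004545·V_1 - 0.9091·V_3 - 0.04167·V_6 = 0
  0.9099·V_3 - 0.9091·V_2 - 0.0008333·V_7 = 0
  1.111·V_4 - 0.8333·V_5 - 0.2778·V_8 = 0.0001452
  1.004·V_5 - 0.0001961·V_1 - 0.8333·V_4 - 0.1471·V_6 - 0.02326·V_9 = 0
  0.1892·V_6 - 0.04167·V_2 - 0.1471·V_5 - 0.00004545·V_7 - 0.0004167·V_10 = 0
  0.0008966·V_7 - 0.0008333·V_3 - 0.00004545·V_6 = 0
  0.284·V_8 - 0.2778·V_4 - 0.00625·V_9 = 0
  0.02964·V_9 - 0.02326·V_5 - 0.00625·V_8 - 0.0001333·V_10 = 0
  0.4551·V_10 - 0.0004167·V_6 - 0.0001333·V_9 = 0
Solving these 10 simultaneous equations (Gaussian elimination) gives:
  V_1 = 1.38 V, V_2 = 0.8491 V, V_3 = 0.8491 V, V_4 = 0.8446 V
  V_5 = 0.8445 V, V_6 = 0.8436 V, V_7 = 0.8319 V, V_8 = 0.8445 V
  V_9 = 0.8407 V, V_10 = 0.001019 V
I_R11 = (V_1 - V_5)/R11 = (1.38 - 0.8445)/5100 = 0.000105 A
P_R11 = I_R11² × R11 = (0.000105)² × 5100 = 0.00005624 W

Final answer: 5.624e-05 W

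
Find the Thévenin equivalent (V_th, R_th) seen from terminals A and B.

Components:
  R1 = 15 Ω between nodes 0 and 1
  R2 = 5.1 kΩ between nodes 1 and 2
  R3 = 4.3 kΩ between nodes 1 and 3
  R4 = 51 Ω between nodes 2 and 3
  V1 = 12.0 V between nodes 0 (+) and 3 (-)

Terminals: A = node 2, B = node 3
Step 1 — V_th is the open-circuit voltage V_A - V_B (nothing connected across the terminals).
Nodal analysis, taking node 3 as the 0 V reference.
Source V1 fixes V_0 = 12 V.
KCL at each unknown node (sum of currents leaving = 0; resistances in Ω):
  Node 1: (V_1 - 12)/15 + (V_1 - V_2)/5100 + (V_1 - 0)/4300 = 0
  Node 2: (V_2 - V_1)/5100 + (V_2 - 0)/51 = 0
Collecting terms (coefficients in siemens):
  0.0671·V_1 - 0.0001961·V_2 = 0.8
  0.0198·V_2 - 0.0001961·V_1 = 0
Determinant D = (0.0671)(0.0198) - (-0.0001961)(-0.0001961) = 0.001329
V_1 = [(0.8)(0.0198) - (-0.0001961)(0)]/D = 11.92 V
V_2 = [(0.0671)(0) - (0.8)(-0.0001961)]/D = 0.1181 V
V_th = V_2 - V_3 = 0.1181 - 0 = 0.1181 V
Step 2 — R_th: zero the source — replace V1 by a short circuit (node 3 merges into node 0) — and find the resistance seen between A (node 2) and B (node 0).
Reduce the network between node 2 (A) and node 0 (B) by series/parallel combination:
  Rp1 = R1 ‖ R3 (parallel, both between nodes 0 and 1) = 1/(1/15 + 1/4300) = 14.95 Ω
  Rs1 = R2 + Rp1 (series, joined only at node 1) = 5100 + 14.95 = 5115 Ω
  Rp2 = R4 ‖ Rs1 (parallel, both between nodes 0 and 2) = 1/(1/51 + 1/5115) = 50.5 Ω
R_th = 50.5 Ω

Final answer: V_th = 0.1181 V, R_th = 50.5 Ω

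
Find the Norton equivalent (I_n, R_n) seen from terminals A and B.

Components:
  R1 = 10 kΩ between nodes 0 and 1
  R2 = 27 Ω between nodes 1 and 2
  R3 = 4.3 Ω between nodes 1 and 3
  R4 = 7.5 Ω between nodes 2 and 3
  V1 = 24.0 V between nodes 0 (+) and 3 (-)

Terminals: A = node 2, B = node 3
Find the Thévenin equivalent first; then I_n = V_th/R_th and R_n = R_th.
Step 1 — V_th is the open-circuit voltage V_A - V_B (nothing connected across the terminals).
Nodal analysis, taking node 3 as the 0 V reference.
Source V1 fixes V_0 = 24 V.
KCL at each unknown node (sum of currents leaving = 0; resistances in Ω):
  Node 1: (V_1 - 24)/10000 + (V_1 - V_2)/27 + (V_1 - 0)/4.3 = 0
  Node 2: (V_2 - V_1)/27 + (V_2 - 0)/7.5 = 0
Collecting terms (coefficients in siemens):
  0.2697·V_1 - 0.03704·V_2 = 0.0024
  0.1704·V_2 - 0.03704·V_1 = 0
Determinant D = (0.2697)(0.1704) - (-0.03704)(-0.03704) = 0.04458
V_1 = [(0.0024)(0.1704) - (-0.03704)(0)]/D = 0.009173 V
V_2 = [(0.2697)(0) - (0.0024)(-0.03704)]/D = 0.001994 V
V_th = V_2 - V_3 = 0.001994 - 0 = 0.001994 V
Step 2 — R_th: zero the source — replace V1 by a short circuit (node 3 merges into node 0) — and find the resistance seen between A (node 2) and B (node 0).
Reduce the network between node 2 (A) and node 0 (B) by series/parallel combination:
  Rp1 = R1 ‖ R3 (parallel, both between nodes 0 and 1) = 1/(1/10000 + 1/4.3) = 4.298 Ω
  Rs1 = R2 + Rp1 (series, joined only at node 1) = 27 + 4.298 = 31.3 Ω
  Rp2 = R4 ‖ Rs1 (parallel, both between nodes 0 and 2) = 1/(1/7.5 + 1/31.3) = 6.05 Ω
R_th = 6.05 Ω
I_n = V_th/R_th = 0.001994/6.05 = 0.0003296 A, and R_n = R_th = 6.05 Ω

Final answer: I_n = 0.0003296 A, R_n = 6.05 Ω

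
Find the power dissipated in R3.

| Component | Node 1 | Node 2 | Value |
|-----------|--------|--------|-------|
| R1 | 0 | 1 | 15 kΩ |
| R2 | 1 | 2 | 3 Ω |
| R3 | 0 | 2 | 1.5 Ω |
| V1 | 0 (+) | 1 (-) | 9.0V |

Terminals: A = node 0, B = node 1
Nodal analysis, taking node 1 as the 0 V reference.
Source V1 fixes V_0 = 9 V.
KCL at each unknown node (sum of currents leaving = 0; resistances in Ω):
  Node 2: (V_2 - 0)/3 + (V_2 - 9)/1.5 = 0
Collecting terms: 1 × V_2 = 6  =>  V_2 = 6 V
I_R3 = (V_0 - V_2)/R3 = (9 - 6)/1.5 = 2 A
P_R3 = I_R3² × R3 = (2)² × 1.5 = 6 W

Final answer: 6 W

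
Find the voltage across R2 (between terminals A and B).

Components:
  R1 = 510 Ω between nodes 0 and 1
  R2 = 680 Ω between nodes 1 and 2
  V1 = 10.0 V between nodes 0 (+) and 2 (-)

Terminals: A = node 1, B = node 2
R1 and R2 are in series across V1 (node 0 → node 1 → node 2), and the output A–B is taken across R2, so this is a voltage divider.
Series current: I = V1/(R1 + R2) = 10/(510 + 680) = 10/1190 = 0.008403 A
V_R2 = I × R2 = V1 × R2/(R1 + R2) = 10 × 680/1190 = 5.714 V

Final answer: 5.714 V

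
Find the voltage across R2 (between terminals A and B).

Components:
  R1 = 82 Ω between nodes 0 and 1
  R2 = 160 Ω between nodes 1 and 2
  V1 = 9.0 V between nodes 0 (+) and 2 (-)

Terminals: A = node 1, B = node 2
R1 and R2 are in series across V1 (node 0 → node 1 → node 2), and the output A–B is taken across R2, so this is a voltage divider.
Series current: I = V1/(R1 + R2) = 9/(82 + 160) = 9/242 = 0.03719 A
V_R2 = I × R2 = V1 × R2/(R1 + R2) = 9 × 160/242 = 5.95 V

Final answer: 5.95 V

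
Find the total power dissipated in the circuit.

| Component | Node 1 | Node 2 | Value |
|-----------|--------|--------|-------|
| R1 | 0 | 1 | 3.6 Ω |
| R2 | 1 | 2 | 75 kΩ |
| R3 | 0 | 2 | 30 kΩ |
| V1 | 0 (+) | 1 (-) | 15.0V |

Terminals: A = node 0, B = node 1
Nodal analysis, taking node 1 as the 0 V reference.
Source V1 fixes V_0 = 15 V.
KCL at each unknown node (sum of currents leaving = 0; resistances in Ω):
  Node 2: (V_2 - 0)/75000 + (V_2 - 15)/30000 = 0
Collecting terms: 0.00004667 × V_2 = 0.0005  =>  V_2 = 10.71 V
Power in each resistor, P = (ΔV)²/R:
  P_R1 = (15 - 0)²/3.6 = 62.5 W
  P_R2 = (0 - 10.71)²/75000 = 0.001531 W
  P_R3 = (15 - 10.71)²/30000 = 0.0006122 W
P_total = P_R1 + P_R2 + P_R3 = 62.5 W

Final answer: 62.5 W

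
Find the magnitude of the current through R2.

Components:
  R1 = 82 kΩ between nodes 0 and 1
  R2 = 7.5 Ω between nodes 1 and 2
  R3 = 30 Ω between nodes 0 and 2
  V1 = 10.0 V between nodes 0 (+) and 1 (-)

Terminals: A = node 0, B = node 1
Nodal analysis, taking node 1 as the 0 V reference.
Source V1 fixes V_0 = 10 V.
KCL at each unknown node (sum of currents leaving = 0; resistances in Ω):
  Node 2: (V_2 - 0)/7.5 + (V_2 - 10)/30 = 0
Collecting terms: 0.1667 × V_2 = 0.3333  =>  V_2 = 2 V
I_R2 = (V_1 - V_2)/R2 = (0 - 2)/7.5 = -0.2667 A
|I_R2| = 0.2667 A

Final answer: |I_R2| = 0.2667 A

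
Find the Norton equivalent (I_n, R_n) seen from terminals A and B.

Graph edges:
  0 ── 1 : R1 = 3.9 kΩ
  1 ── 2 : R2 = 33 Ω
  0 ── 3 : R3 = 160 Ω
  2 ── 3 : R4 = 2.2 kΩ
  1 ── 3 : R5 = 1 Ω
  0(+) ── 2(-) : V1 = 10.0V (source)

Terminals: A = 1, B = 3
Find the Thévenin equivalent first; then I_n = V_th/R_th and R_n = R_th.
Step 1 — V_th is the open-circuit voltage V_A - V_B (nothing connected across the terminals).
Nodal analysis, taking node 2 as the 0 V reference.
Source V1 fixes V_0 = 10 V.
KCL at each unknown node (sum of currents leaving = 0; resistances in Ω):
  Node 1: (V_1 - 10)/3900 + (V_1 - 0)/33 + (V_1 - V_3)/1 = 0
  Node 3: (V_3 - 10)/160 + (V_3 - 0)/2200 + (V_3 - V_1)/1 = 0
Collecting terms (coefficients in siemens):
  1.031·V_1 - 1·V_3 = 0.002564
  1.007·V_3 - 1·V_1 = 0.0625
Determinant D = (1.031)(1.007) - (-1)(-1) = 0.03747
V_1 = [(0.002564)(1.007) - (-1)(0.0625)]/D = 1.737 V
V_3 = [(1.031)(0.0625) - (0.002564)(-1)]/D = 1.787 V
V_th = V_1 - V_3 = 1.737 - 1.787 = -0.05052 V
Step 2 — R_th: zero the source — replace V1 by a short circuit (node 2 merges into node 0) — and find the resistance seen between A (node 1) and B (node 3).
Reduce the network between node 1 (A) and node 3 (B) by series/parallel combination:
  Rp1 = R1 ‖ R2 (parallel, both between nodes 0 and 1) = 1/(1/3900 + 1/33) = 32.72 Ω
  Rp2 = R3 ‖ R4 (parallel, both between nodes 0 and 3) = 1/(1/160 + 1/2200) = 149.2 Ω
  Rs1 = Rp1 + Rp2 (series, joined only at node 0) = 32.72 + 149.2 = 181.9 Ω
  Rp3 = R5 ‖ Rs1 (parallel, both between nodes 1 and 3) = 1/(1/1 + 1/181.9) = 0.9945 Ω
R_th = 0.9945 Ω
I_n = V_th/R_th = -0.05052/0.9945 = -0.05079 A, and R_n = R_th = 0.9945 Ω

Final answer: I_n = -0.05079 A, R_n = 0.9945 Ω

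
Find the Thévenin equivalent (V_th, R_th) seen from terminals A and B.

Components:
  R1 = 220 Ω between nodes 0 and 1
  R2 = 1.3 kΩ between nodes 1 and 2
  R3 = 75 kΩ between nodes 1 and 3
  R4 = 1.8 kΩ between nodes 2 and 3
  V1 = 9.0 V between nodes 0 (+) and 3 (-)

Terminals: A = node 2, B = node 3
Step 1 — V_th is the open-circuit voltage V_A - V_B (nothing connected across the terminals).
Nodal analysis, taking node 3 as the 0 V reference.
Source V1 fixes V_0 = 9 V.
KCL at each unknown node (sum of currents leaving = 0; resistances in Ω):
  Node 1: (V_1 - 9)/220 + (V_1 - V_2)/1300 + (V_1 - 0)/75000 = 0
  Node 2: (V_2 - V_1)/1300 + (V_2 - 0)/1800 = 0
Collecting terms (coefficients in siemens):
  0.005328·V_1 - 0.0007692·V_2 = 0.04091
  0.001325·V_2 - 0.0007692·V_1 = 0
Determinant D = (0.005328)(0.001325) - (-0.0007692)(-0.0007692) = 0.000006467
V_1 = [(0.04091)(0.001325) - (-0.0007692)(0)]/D = 8.381 V
V_2 = [(0.005328)(0) - (0.04091)(-0.0007692)]/D = 4.866 V
V_th = V_2 - V_3 = 4.866 - 0 = 4.866 V
Step 2 — R_th: zero the source — replace V1 by a short circuit (node 3 merges into node 0) — and find the resistance seen between A (node 2) and B (node 0).
Reduce the network between node 2 (A) and node 0 (B) by series/parallel combination:
  Rp1 = R1 ‖ R3 (parallel, both between nodes 0 and 1) = 1/(1/220 + 1/75000) = 219.4 Ω
  Rs1 = R2 + Rp1 (series, joined only at node 1) = 1300 + 219.4 = 1519 Ω
  Rp2 = R4 ‖ Rs1 (parallel, both between nodes 0 and 2) = 1/(1/1800 + 1/1519) = 823.9 Ω
R_th = 823.9 Ω

Final answer: V_th = 4.866 V, R_th = 823.9 Ω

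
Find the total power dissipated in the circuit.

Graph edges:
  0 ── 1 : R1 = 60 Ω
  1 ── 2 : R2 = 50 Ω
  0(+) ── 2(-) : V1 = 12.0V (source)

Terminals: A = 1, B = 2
Nodal analysis, taking node 2 as the 0 V reference.
Source V1 fixes V_0 = 12 V.
KCL at each unknown node (sum of currents leaving = 0; resistances in Ω):
  Node 1: (V_1 - 12)/60 + (V_1 - 0)/50 = 0
Collecting terms: 0.03667 × V_1 = 0.2  =>  V_1 = 5.455 V
Power in each resistor, P = (ΔV)²/R:
  P_R1 = (12 - 5.455)²/60 = 0.714 W
  P_R2 = (5.455 - 0)²/50 = 0.595 W
P_total = P_R1 + P_R2 = 1.309 W

Final answer: 1.309 W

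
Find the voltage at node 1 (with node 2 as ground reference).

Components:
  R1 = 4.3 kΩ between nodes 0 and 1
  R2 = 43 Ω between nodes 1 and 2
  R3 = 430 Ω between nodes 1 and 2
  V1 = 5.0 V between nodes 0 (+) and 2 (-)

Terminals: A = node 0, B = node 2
Nodal analysis, taking node 2 as the 0 V reference.
Source V1 fixes V_0 = 5 V.
KCL at each unknown node (sum of currents leaving = 0; resistances in Ω):
  Node 1: (V_1 - 5)/4300 + (V_1 - 0)/43 + (V_1 - 0)/430 = 0
Collecting terms: 0.02581 × V_1 = 0.001163  =>  V_1 = 0.04505 V
The requested potential is V_1 = 0.04505 V.

Final answer: V_1 = 0.04505 V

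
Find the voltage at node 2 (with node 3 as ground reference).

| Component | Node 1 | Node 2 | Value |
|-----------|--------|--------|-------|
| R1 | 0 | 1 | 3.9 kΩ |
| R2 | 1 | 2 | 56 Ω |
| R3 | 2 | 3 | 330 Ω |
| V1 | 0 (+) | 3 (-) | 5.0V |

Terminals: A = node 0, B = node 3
Nodal analysis, taking node 3 as the 0 V reference.
Source V1 fixes V_0 = 5 V.
KCL at each unknown node (sum of currents leaving = 0; resistances in Ω):
  Node 1: (V_1 - 5)/3900 + (V_1 - V_2)/56 = 0
  Node 2: (V_2 - V_1)/56 + (V_2 - 0)/330 = 0
Collecting terms (coefficients in siemens):
  0.01811·V_1 - 0.01786·V_2 = 0.001282
  0.02089·V_2 - 0.01786·V_1 = 0
Determinant D = (0.01811)(0.02089) - (-0.01786)(-0.01786) = 0.00005947
V_1 = [(0.001282)(0.02089) - (-0.01786)(0)]/D = 0.4503 V
V_2 = [(0.01811)(0) - (0.001282)(-0.01786)]/D = 0.385 V
The requested potential is V_2 = 0.385 V.

Final answer: V_2 = 0.385 V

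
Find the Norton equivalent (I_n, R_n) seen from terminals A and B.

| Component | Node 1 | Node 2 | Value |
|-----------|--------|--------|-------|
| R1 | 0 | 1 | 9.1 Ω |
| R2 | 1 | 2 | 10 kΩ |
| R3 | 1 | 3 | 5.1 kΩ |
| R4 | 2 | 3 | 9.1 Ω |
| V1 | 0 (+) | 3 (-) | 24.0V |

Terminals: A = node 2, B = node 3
Find the Thévenin equivalent first; then I_n = V_th/R_th and R_n = R_th.
Step 1 — V_th is the open-circuit voltage V_A - V_B (nothing connected across the terminals).
Nodal analysis, taking node 3 as the 0 V reference.
Source V1 fixes V_0 = 24 V.
KCL at each unknown node (sum of currents leaving = 0; resistances in Ω):
  Node 1: (V_1 - 24)/9.1 + (V_1 - V_2)/10000 + (V_1 - 0)/5100 = 0
  Node 2: (V_2 - V_1)/10000 + (V_2 - 0)/9.1 = 0
Collecting terms (coefficients in siemens):
  0.1102·V_1 - 0.0001·V_2 = 2.637
  0.11·V_2 - 0.0001·V_1 = 0
Determinant D = (0.1102)(0.11) - (-0.0001)(-0.0001) = 0.01212
V_1 = [(2.637)(0.11) - (-0.0001)(0)]/D = 23.94 V
V_2 = [(0.1102)(0) - (2.637)(-0.0001)]/D = 0.02176 V
V_th = V_2 - V_3 = 0.02176 - 0 = 0.02176 V
Step 2 — R_th: zero the source — replace V1 by a short circuit (node 3 merges into node 0) — and find the resistance seen between A (node 2) and B (node 0).
Reduce the network between node 2 (A) and node 0 (B) by series/parallel combination:
  Rp1 = R1 ‖ R3 (parallel, both between nodes 0 and 1) = 1/(1/9.1 + 1/5100) = 9.084 Ω
  Rs1 = R2 + Rp1 (series, joined only at node 1) = 10000 + 9.084 = 10010 Ω
  Rp2 = R4 ‖ Rs1 (parallel, both between nodes 0 and 2) = 1/(1/9.1 + 1/10010) = 9.092 Ω
R_th = 9.092 Ω
I_n = V_th/R_th = 0.02176/9.092 = 0.002394 A, and R_n = R_th = 9.092 Ω

Final answer: I_n = 0.002394 A, R_n = 9.092 Ω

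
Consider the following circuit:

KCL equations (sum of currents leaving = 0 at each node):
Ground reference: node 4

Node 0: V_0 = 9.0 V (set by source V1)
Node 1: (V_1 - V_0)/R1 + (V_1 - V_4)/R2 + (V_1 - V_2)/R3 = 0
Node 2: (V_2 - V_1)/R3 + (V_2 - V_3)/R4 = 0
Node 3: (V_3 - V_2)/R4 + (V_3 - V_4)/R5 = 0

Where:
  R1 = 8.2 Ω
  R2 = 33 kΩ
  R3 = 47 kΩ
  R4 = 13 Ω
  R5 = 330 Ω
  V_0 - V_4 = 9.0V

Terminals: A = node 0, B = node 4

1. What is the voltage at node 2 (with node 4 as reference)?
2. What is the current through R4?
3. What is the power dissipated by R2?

Nodal analysis, taking node 4 as the 0 V reference.
Source V1 fixes V_0 = 9 V.
KCL at each unknown node (sum of currents leaving = 0; resistances in Ω):
  Node 1: (V_1 - 9)/8.2 + (V_1 - 0)/33000 + (V_1 - V_2)/47000 = 0
  Node 2: (V_2 - V_1)/47000 + (V_2 - V_3)/13 = 0
  Node 3: (V_3 - V_2)/13 + (V_3 - 0)/330 = 0
Collecting terms (coefficients in siemens):
  0.122·V_1 - 0.00002128·V_2 = 1.098
  0.07694·V_2 - 0.00002128·V_1 - 0.07692·V_3 = 0
  0.07995·V_3 - 0.07692·V_2 = 0
Solving these 3 simultaneous equations (Gaussian elimination) gives:
  V_1 = 8.996 V, V_2 = 0.06518 V, V_3 = 0.06271 V
Part 1:
  Read off the nodal solution: V_2 = 0.06518 V
Part 2:
  I_R4 = (V_2 - V_3)/R4 = (0.06518 - 0.06271)/13 = 0.00019 A
  Magnitude: I_R4 = 0.00019 A
Part 3:
  I_R2 = (V_1 - V_4)/R2 = (8.996 - 0)/33000 = 0.0002726 A
  P_R2 = I_R2² × R2 = (0.0002726)² × 33000 = 0.002452 W

Final answers:
1. V_2 = 0.06518 V
2. I_R4 = 0.00019 A
3. P_R2 = 0.002452 W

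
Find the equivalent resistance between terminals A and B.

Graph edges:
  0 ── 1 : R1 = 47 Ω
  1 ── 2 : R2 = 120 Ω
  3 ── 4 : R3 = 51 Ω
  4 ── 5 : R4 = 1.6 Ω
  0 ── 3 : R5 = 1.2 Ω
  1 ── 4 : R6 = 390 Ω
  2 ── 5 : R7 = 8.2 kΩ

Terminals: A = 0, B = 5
The network is not a plain series/parallel combination. Inject a 1 A test current into terminal A (node 0) and return it from terminal B (node 5); then R_eq = V_A / (1 A).
Nodal analysis, taking node 5 as the 0 V reference.
Current source I_test pushes 1 A into node 0 and draws it out of node 5.
KCL at each unknown node (sum of currents leaving = 0; resistances in Ω):
  Node 0: (V_0 - V_1)/47 + (V_0 - V_3)/1.2 - 1 = 0
  Node 1: (V_1 - V_0)/47 + (V_1 - V_2)/120 + (V_1 - V_4)/390 = 0
  Node 2: (V_2 - V_1)/120 + (V_2 - 0)/8200 = 0
  Node 3: (V_3 - V_0)/1.2 + (V_3 - V_4)/51 = 0
  Node 4: (V_4 - V_1)/390 + (V_4 - V_3)/51 + (V_4 - 0)/1.6 = 0
Collecting terms (coefficients in siemens):
  0.8546·V_0 - 0.02128·V_1 - 0.8333·V_3 = 1
  0.03217·V_1 - 0.02128·V_0 - 0.008333·V_2 - 0.002564·V_4 = 0
  0.008455·V_2 - 0.008333·V_1 = 0
  0.8529·V_3 - 0.8333·V_0 - 0.01961·V_4 = 0
  0.6472·V_4 - 0.002564·V_1 - 0.01961·V_3 = 0
Solving these 5 simultaneous equations (Gaussian elimination) gives:
  V_0 = 48.01 V, V_1 = 42.8 V, V_2 = 42.18 V, V_3 = 46.94 V
  V_4 = 1.592 V
R_eq = V_0 / 1 A = 48.01 Ω

Final answer: 48.01 Ω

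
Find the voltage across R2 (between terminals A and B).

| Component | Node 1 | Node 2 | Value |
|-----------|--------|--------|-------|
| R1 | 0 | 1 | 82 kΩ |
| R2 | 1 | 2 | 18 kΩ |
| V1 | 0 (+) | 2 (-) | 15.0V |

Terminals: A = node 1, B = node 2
R1 and R2 are in series across V1 (node 0 → node 1 → node 2), and the output A–B is taken across R2, so this is a voltage divider.
Series current: I = V1/(R1 + R2) = 15/(82000 + 18000) = 15/100000 = 0.00015 A
V_R2 = I × R2 = V1 × R2/(R1 + R2) = 15 × 18000/100000 = 2.7 V

Final answer: 2.7 V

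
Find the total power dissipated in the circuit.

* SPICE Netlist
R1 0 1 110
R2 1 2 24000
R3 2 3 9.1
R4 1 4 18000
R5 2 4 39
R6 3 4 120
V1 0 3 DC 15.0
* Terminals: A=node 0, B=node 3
Nodal analysis, taking node 3 as the 0 V reference.
Source V1 fixes V_0 = 15 V.
KCL at each unknown node (sum of currents leaving = 0; resistances in Ω):
  Node 1: (V_1 - 15)/110 + (V_1 - V_2)/24000 + (V_1 - V_4)/18000 = 0
  Node 2: (V_2 - V_1)/24000 + (V_2 - 0)/9.1 + (V_2 - V_4)/39 = 0
  Node 4: (V_4 - V_1)/18000 + (V_4 - V_2)/39 + (V_4 - 0)/120 = 0
Collecting terms (coefficients in siemens):
  0.009188·V_1 - 0.00004167·V_2 - 0.00005556·V_4 = 0.1364
  0.1356·V_2 - 0.00004167·V_1 - 0.02564·V_4 = 0
  0.03403·V_4 - 0.00005556·V_1 - 0.02564·V_2 = 0
Solving these 3 simultaneous equations (Gaussian elimination) gives:
  V_1 = 14.84 V, V_2 = 0.01066 V, V_4 = 0.03226 V
Power in each resistor, P = (ΔV)²/R:
  P_R1 = (15 - 14.84)²/110 = 0.0002283 W
  P_R2 = (14.84 - 0.01066)²/24000 = 0.009165 W
  P_R3 = (0.01066 - 0)²/9.1 = 0.0000125 W
  P_R4 = (14.84 - 0.03226)²/18000 = 0.01218 W
  P_R5 = (0.01066 - 0.03226)²/39 = 0.00001196 W
  P_R6 = (0 - 0.03226)²/120 = 0.000008675 W
P_total = P_R1 + P_R2 + P_R3 + P_R4 + P_R5 + P_R6 = 0.02161 W

Final answer: 0.02161 W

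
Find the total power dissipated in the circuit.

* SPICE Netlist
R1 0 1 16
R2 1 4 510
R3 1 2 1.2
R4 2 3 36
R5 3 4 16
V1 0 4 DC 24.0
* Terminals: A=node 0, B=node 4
Nodal analysis, taking node 4 as the 0 V reference.
Source V1 fixes V_0 = 24 V.
KCL at each unknown node (sum of currents leaving = 0; resistances in Ω):
  Node 1: (V_1 - 24)/16 + (V_1 - 0)/510 + (V_1 - V_2)/1.2 = 0
  Node 2: (V_2 - V_1)/1.2 + (V_2 - V_3)/36 = 0
  Node 3: (V_3 - V_2)/36 + (V_3 - 0)/16 = 0
Collecting terms (coefficients in siemens):
  0.8978·V_1 - 0.8333·V_2 = 1.5
  0.8611·V_2 - 0.8333·V_1 - 0.02778·V_3 = 0
  0.09028·V_3 - 0.02778·V_2 = 0
Solving these 3 simultaneous equations (Gaussian elimination) gives:
  V_1 = 18.02 V, V_2 = 17.61 V, V_3 = 5.418 V
Power in each resistor, P = (ΔV)²/R:
  P_R1 = (24 - 18.02)²/16 = 2.238 W
  P_R2 = (18.02 - 0)²/510 = 0.6364 W
  P_R3 = (18.02 - 17.61)²/1.2 = 0.1376 W
  P_R4 = (17.61 - 5.418)²/36 = 4.129 W
  P_R5 = (5.418 - 0)²/16 = 1.835 W
P_total = P_R1 + P_R2 + P_R3 + P_R4 + P_R5 = 8.975 W

Final answer: 8.975 W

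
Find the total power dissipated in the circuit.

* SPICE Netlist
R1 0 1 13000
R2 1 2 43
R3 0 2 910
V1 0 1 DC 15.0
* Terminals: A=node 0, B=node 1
Nodal analysis, taking node 1 as the 0 V reference.
Source V1 fixes V_0 = 15 V.
KCL at each unknown node (sum of currents leaving = 0; resistances in Ω):
  Node 2: (V_2 - 0)/43 + (V_2 - 15)/910 = 0
Collecting terms: 0.02435 × V_2 = 0.01648  =>  V_2 = 0.6768 V
Power in each resistor, P = (ΔV)²/R:
  P_R1 = (15 - 0)²/13000 = 0.01731 W
  P_R2 = (0 - 0.6768)²/43 = 0.01065 W
  P_R3 = (15 - 0.6768)²/910 = 0.2254 W
P_total = P_R1 + P_R2 + P_R3 = 0.2534 W

Final answer: 0.2534 W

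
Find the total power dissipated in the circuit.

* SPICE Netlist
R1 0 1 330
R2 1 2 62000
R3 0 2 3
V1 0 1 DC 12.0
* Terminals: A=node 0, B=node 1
Nodal analysis, taking node 1 as the 0 V reference.
Source V1 fixes V_0 = 12 V.
KCL at each unknown node (sum of currents leaving = 0; resistances in Ω):
  Node 2: (V_2 - 0)/62000 + (V_2 - 12)/3 = 0
Collecting terms: 0.3333 × V_2 = 4  =>  V_2 = 12 V
Power in each resistor, P = (ΔV)²/R:
  P_R1 = (12 - 0)²/330 = 0.4364 W
  P_R2 = (0 - 12)²/62000 = 0.002322 W
  P_R3 = (12 - 12)²/3 = 0.0000001124 W
P_total = P_R1 + P_R2 + P_R3 = 0.4387 W

Final answer: 0.4387 W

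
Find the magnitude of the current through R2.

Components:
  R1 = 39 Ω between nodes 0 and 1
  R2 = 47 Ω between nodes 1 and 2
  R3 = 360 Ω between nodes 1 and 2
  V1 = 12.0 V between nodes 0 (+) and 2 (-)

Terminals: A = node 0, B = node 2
Nodal analysis, taking node 2 as the 0 V reference.
Source V1 fixes V_0 = 12 V.
KCL at each unknown node (sum of currents leaving = 0; resistances in Ω):
  Node 1: (V_1 - 12)/39 + (V_1 - 0)/47 + (V_1 - 0)/360 = 0
Collecting terms: 0.0497 × V_1 = 0.3077  =>  V_1 = 6.192 V
I_R2 = (V_1 - V_2)/R2 = (6.192 - 0)/47 = 0.1317 A
|I_R2| = 0.1317 A

Final answer: |I_R2| = 0.1317 A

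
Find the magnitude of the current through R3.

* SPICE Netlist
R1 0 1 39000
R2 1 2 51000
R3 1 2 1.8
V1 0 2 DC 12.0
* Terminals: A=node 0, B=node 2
Nodal analysis, taking node 2 as the 0 V reference.
Source V1 fixes V_0 = 12 V.
KCL at each unknown node (sum of currents leaving = 0; resistances in Ω):
  Node 1: (V_1 - 12)/39000 + (V_1 - 0)/51000 + (V_1 - 0)/1.8 = 0
Collecting terms: 0.5556 × V_1 = 0.0003077  =>  V_1 = 0.0005538 V
I_R3 = (V_1 - V_2)/R3 = (0.0005538 - 0)/1.8 = 0.0003077 A
|I_R3| = 0.0003077 A

Final answer: |I_R3| = 0.0003077 A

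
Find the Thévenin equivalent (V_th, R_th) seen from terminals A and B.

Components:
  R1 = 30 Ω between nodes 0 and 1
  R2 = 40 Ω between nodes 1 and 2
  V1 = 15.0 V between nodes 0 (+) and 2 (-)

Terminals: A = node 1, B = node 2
Step 1 — V_th is the open-circuit voltage V_A - V_B (nothing connected across the terminals).
Nodal analysis, taking node 2 as the 0 V reference.
Source V1 fixes V_0 = 15 V.
KCL at each unknown node (sum of currents leaving = 0; resistances in Ω):
  Node 1: (V_1 - 15)/30 + (V_1 - 0)/40 = 0
Collecting terms: 0.05833 × V_1 = 0.5  =>  V_1 = 8.571 V
V_th = V_1 - V_2 = 8.571 - 0 = 8.571 V
Step 2 — R_th: zero the source — replace V1 by a short circuit (node 2 merges into node 0) — and find the resistance seen between A (node 1) and B (node 0).
Reduce the network between node 1 (A) and node 0 (B) by series/parallel combination:
  Rp1 = R1 ‖ R2 (parallel, both between nodes 0 and 1) = 1/(1/30 + 1/40) = 17.14 Ω
R_th = 17.14 Ω

Final answer: V_th = 8.571 V, R_th = 17.14 Ω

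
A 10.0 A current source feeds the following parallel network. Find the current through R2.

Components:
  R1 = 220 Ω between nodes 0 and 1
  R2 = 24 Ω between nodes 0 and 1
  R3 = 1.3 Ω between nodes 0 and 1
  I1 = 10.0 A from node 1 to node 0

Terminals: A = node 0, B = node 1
All resistors sit directly between nodes 0 and 1, so they are in parallel and share one voltage V; the full source current 10 A splits among them.
1/R_par = 1/220 + 1/24 + 1/1.3 = 0.8154 S  =>  R_par = 1.226 Ω
V = I × R_par = 10 × 1.226 = 12.26 V
I_R2 = V/R2 = 12.26/24 = 0.511 A

Final answer: 0.511 A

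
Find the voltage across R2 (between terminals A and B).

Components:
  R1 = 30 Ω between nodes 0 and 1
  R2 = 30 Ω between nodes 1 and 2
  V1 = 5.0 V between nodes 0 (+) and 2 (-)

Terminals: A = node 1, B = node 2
R1 and R2 are in series across V1 (node 0 → node 1 → node 2), and the output A–B is taken across R2, so this is a voltage divider.
Series current: I = V1/(R1 + R2) = 5/(30 + 30) = 5/60 = 0.08333 A
V_R2 = I × R2 = V1 × R2/(R1 + R2) = 5 × 30/60 = 2.5 V

Final answer: 2.5 V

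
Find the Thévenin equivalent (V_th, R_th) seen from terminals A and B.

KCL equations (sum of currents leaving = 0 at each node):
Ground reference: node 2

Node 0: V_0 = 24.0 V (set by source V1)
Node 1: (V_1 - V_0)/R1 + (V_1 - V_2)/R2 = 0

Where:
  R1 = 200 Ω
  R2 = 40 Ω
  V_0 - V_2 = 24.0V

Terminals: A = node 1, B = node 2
Step 1 — V_th is the open-circuit voltage V_A - V_B (nothing connected across the terminals).
Nodal analysis, taking node 2 as the 0 V reference.
Source V1 fixes V_0 = 24 V.
KCL at each unknown node (sum of currents leaving = 0; resistances in Ω):
  Node 1: (V_1 - 24)/200 + (V_1 - 0)/40 = 0
Collecting terms: 0.03 × V_1 = 0.12  =>  V_1 = 4 V
V_th = V_1 - V_2 = 4 - 0 = 4 V
Step 2 — R_th: zero the source — replace V1 by a short circuit (node 2 merges into node 0) — and find the resistance seen between A (node 1) and B (node 0).
Reduce the network between node 1 (A) and node 0 (B) by series/parallel combination:
  Rp1 = R1 ‖ R2 (parallel, both between nodes 0 and 1) = 1/(1/200 + 1/40) = 33.33 Ω
R_th = 33.33 Ω

Final answer: V_th = 4 V, R_th = 33.33 Ω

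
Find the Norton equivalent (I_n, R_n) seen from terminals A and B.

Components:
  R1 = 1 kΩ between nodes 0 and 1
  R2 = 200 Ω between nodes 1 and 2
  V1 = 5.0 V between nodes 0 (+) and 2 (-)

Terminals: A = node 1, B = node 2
Find the Thévenin equivalent first; then I_n = V_th/R_th and R_n = R_th.
Step 1 — V_th is the open-circuit voltage V_A - V_B (nothing connected across the terminals).
Nodal analysis, taking node 2 as the 0 V reference.
Source V1 fixes V_0 = 5 V.
KCL at each unknown node (sum of currents leaving = 0; resistances in Ω):
  Node 1: (V_1 - 5)/1000 + (V_1 - 0)/200 = 0
Collecting terms: 0.006 × V_1 = 0.005  =>  V_1 = 0.8333 V
V_th = V_1 - V_2 = 0.8333 - 0 = 0.8333 V
Step 2 — R_th: zero the source — replace V1 by a short circuit (node 2 merges into node 0) — and find the resistance seen between A (node 1) and B (node 0).
Reduce the network between node 1 (A) and node 0 (B) by series/parallel combination:
  Rp1 = R1 ‖ R2 (parallel, both between nodes 0 and 1) = 1/(1/1000 + 1/200) = 166.7 Ω
R_th = 166.7 Ω
I_n = V_th/R_th = 0.8333/166.7 = 0.005 A, and R_n = R_th = 166.7 Ω

Final answer: I_n = 0.005 A, R_n = 166.7 Ω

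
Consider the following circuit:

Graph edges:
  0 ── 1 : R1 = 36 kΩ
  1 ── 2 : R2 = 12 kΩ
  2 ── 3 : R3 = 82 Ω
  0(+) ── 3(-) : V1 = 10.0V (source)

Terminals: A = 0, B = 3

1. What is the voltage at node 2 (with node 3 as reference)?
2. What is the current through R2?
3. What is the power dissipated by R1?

Nodal analysis, taking node 3 as the 0 V reference.
Source V1 fixes V_0 = 10 V.
KCL at each unknown node (sum of currents leaving = 0; resistances in Ω):
  Node 1: (V_1 - 10)/36000 + (V_1 - V_2)/12000 = 0
  Node 2: (V_2 - V_1)/12000 + (V_2 - 0)/82 = 0
Collecting terms (coefficients in siemens):
  0.0001111·V_1 - 0.00008333·V_2 = 0.0002778
  0.01228·V_2 - 0.00008333·V_1 = 0
Determinant D = (0.0001111)(0.01228) - (-0.00008333)(-0.00008333) = 0.000001357
V_1 = [(0.0002778)(0.01228) - (-0.00008333)(0)]/D = 2.513 V
V_2 = [(0.0001111)(0) - (0.0002778)(-0.00008333)]/D = 0.01705 V
Part 1:
  Read off the nodal solution: V_2 = 0.01705 V
Part 2:
  I_R2 = (V_1 - V_2)/R2 = (2.513 - 0.01705)/12000 = 0.000208 A
  Magnitude: I_R2 = 0.000208 A
Part 3:
  I_R1 = (V_0 - V_1)/R1 = (10 - 2.513)/36000 = 0.000208 A
  P_R1 = I_R1² × R1 = (0.000208)² × 36000 = 0.001557 W

Final answers:
1. V_2 = 0.01705 V
2. I_R2 = 0.000208 A
3. P_R1 = 0.001557 W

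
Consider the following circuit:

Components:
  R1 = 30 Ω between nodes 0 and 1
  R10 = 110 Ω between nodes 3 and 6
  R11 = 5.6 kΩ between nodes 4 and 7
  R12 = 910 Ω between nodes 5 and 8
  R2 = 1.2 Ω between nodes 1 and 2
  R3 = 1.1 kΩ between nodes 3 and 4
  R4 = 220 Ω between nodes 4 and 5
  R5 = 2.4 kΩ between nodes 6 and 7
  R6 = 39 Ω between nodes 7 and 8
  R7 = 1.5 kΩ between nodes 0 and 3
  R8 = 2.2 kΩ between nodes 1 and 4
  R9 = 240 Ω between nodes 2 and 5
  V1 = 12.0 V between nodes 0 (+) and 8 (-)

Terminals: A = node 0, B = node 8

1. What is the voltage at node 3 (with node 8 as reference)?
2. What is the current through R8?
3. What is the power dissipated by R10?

Nodal analysis, taking node 8 as the 0 V reference.
Source V1 fixes V_0 = 12 V.
KCL at each unknown node (sum of currents leaving = 0; resistances in Ω):
  Node 1: (V_1 - 12)/30 + (V_1 - V_2)/1.2 + (V_1 - V_4)/2200 = 0
  Node 2: (V_2 - V_1)/1.2 + (V_2 - V_5)/240 = 0
  Node 3: (V_3 - V_4)/1100 + (V_3 - 12)/1500 + (V_3 - V_6)/110 = 0
  Node 4: (V_4 - V_3)/1100 + (V_4 - V_5)/220 + (V_4 - V_1)/2200 + (V_4 - V_7)/5600 = 0
  Node 5: (V_5 - V_4)/220 + (V_5 - V_2)/240 + (V_5 - 0)/910 = 0
  Node 6: (V_6 - V_7)/2400 + (V_6 - V_3)/110 = 0
  Node 7: (V_7 - V_6)/2400 + (V_7 - 0)/39 + (V_7 - V_4)/5600 = 0
Collecting terms (coefficients in siemens):
  0.8671·V_1 - 0.8333·V_2 - 0.0004545·V_4 = 0.4
  0.8375·V_2 - 0.8333·V_1 - 0.004167·V_5 = 0
  0.01067·V_3 - 0.0009091·V_4 - 0.009091·V_6 = 0.008
  0.006088·V_4 - 0.0004545·V_1 - 0.0009091·V_3 - 0.004545·V_5 - 0.0001786·V_7 = 0
  0.009811·V_5 - 0.004167·V_2 - 0.004545·V_4 = 0
  0.009508·V_6 - 0.009091·V_3 - 0.0004167·V_7 = 0
  0.02624·V_7 - 0.0001786·V_4 - 0.0004167·V_6 = 0
Solving these 7 simultaneous equations (Gaussian elimination) gives:
  V_1 = 11.64 V, V_2 = 11.62 V, V_3 = 8.158 V, V_4 = 8.835 V
  V_5 = 9.03 V, V_6 = 7.809 V, V_7 = 0.1841 V
Part 1:
  Read off the nodal solution: V_3 = 8.158 V
Part 2:
  I_R8 = (V_1 - V_4)/R8 = (11.64 - 8.835)/2200 = 0.001274 A
  Magnitude: I_R8 = 0.001274 A
Part 3:
  I_R10 = (V_3 - V_6)/R10 = (8.158 - 7.809)/110 = 0.003177 A
  P_R10 = I_R10² × R10 = (0.003177)² × 110 = 0.00111 W

Final answers:
1. V_3 = 8.158 V
2. I_R8 = 0.001274 A
3. P_R10 = 0.00111 W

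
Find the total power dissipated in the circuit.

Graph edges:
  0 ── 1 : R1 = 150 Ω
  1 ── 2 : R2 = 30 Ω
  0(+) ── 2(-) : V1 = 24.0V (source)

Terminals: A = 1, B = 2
Nodal analysis, taking node 2 as the 0 V reference.
Source V1 fixes V_0 = 24 V.
KCL at each unknown node (sum of currents leaving = 0; resistances in Ω):
  Node 1: (V_1 - 24)/150 + (V_1 - 0)/30 = 0
Collecting terms: 0.04 × V_1 = 0.16  =>  V_1 = 4 V
Power in each resistor, P = (ΔV)²/R:
  P_R1 = (24 - 4)²/150 = 2.667 W
  P_R2 = (4 - 0)²/30 = 0.5333 W
P_total = P_R1 + P_R2 = 3.2 W

Final answer: 3.2 W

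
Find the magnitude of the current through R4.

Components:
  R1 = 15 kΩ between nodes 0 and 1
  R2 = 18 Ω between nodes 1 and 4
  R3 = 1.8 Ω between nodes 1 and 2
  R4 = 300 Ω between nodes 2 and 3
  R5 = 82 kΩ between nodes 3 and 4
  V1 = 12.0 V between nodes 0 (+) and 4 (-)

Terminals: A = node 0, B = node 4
Nodal analysis, taking node 4 as the 0 V reference.
Source V1 fixes V_0 = 12 V.
KCL at each unknown node (sum of currents leaving = 0; resistances in Ω):
  Node 1: (V_1 - 12)/15000 + (V_1 - 0)/18 + (V_1 - V_2)/1.8 = 0
  Node 2: (V_2 - V_1)/1.8 + (V_2 - V_3)/300 = 0
  Node 3: (V_3 - V_2)/300 + (V_3 - 0)/82000 = 0
Collecting terms (coefficients in siemens):
  0.6112·V_1 - 0.5556·V_2 = 0.0008
  0.5589·V_2 - 0.5556·V_1 - 0.003333·V_3 = 0
  0.003346·V_3 - 0.003333·V_2 = 0
Solving these 3 simultaneous equations (Gaussian elimination) gives:
  V_1 = 0.01438 V, V_2 = 0.01438 V, V_3 = 0.01433 V
I_R4 = (V_2 - V_3)/R4 = (0.01438 - 0.01433)/300 = 0.0000001747 A
|I_R4| = 0.0000001747 A

Final answer: |I_R4| = 1.747e-07 A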